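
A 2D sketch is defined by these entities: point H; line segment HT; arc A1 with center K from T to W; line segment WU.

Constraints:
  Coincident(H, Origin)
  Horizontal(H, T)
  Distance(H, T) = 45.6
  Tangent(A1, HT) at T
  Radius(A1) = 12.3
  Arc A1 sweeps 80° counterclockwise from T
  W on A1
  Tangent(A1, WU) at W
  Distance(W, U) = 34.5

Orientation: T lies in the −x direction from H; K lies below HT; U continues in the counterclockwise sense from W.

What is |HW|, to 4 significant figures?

58.60

A1 meets HT tangentially, so KT is at right angles to HT, so K = T + (0, -12.3) = (-45.60, -12.30). On A1, T sits at bearing 90° from K; an 80° counterclockwise sweep puts W at bearing 170°, so W = K + 12.3·(cos 170°, sin 170°) = (-57.71, -10.16). Then |HW| = |W − H| = 58.60.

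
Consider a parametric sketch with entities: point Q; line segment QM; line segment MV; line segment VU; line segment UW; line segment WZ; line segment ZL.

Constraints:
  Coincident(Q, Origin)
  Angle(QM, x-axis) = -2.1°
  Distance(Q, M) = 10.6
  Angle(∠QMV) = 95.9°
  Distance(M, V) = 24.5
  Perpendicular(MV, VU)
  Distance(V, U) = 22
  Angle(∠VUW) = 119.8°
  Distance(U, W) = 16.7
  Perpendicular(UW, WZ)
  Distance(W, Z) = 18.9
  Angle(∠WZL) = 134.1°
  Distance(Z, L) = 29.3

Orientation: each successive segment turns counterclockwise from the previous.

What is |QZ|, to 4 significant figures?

3.763

Q is at the origin; QM runs at -2.1° with length 10.6, so M = (10.59, -0.3884). ∠QMV = 95.9° gives MV at 82.00° from the x-axis; with |MV| = 24.5, V = (14.00, 23.87). The perpendicularity gives VU at right angles to MV, so VU runs at 172.0°; with |VU| = 22.0, U = (-7.783, 26.93). ∠VUW = 119.8° gives UW at -127.8° from the x-axis; with |UW| = 16.7, W = (-18.02, 13.74). UW is perpendicular to WZ, so WZ runs at -37.80°; with |WZ| = 18.9, Z = (-3.085, 2.155). Then |QZ| = |Z − Q| = 3.763.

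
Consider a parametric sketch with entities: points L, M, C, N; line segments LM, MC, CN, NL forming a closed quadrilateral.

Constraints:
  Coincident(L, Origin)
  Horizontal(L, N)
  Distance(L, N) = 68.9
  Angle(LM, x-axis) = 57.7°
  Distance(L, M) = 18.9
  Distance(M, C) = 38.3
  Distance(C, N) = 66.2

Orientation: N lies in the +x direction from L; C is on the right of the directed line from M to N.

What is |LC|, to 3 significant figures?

23.1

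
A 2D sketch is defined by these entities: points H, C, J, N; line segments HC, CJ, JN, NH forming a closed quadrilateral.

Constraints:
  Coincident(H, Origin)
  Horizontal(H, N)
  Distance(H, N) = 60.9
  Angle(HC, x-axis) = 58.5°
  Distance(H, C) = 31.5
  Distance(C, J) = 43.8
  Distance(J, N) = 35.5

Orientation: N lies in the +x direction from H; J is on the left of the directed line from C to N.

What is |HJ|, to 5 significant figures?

69.187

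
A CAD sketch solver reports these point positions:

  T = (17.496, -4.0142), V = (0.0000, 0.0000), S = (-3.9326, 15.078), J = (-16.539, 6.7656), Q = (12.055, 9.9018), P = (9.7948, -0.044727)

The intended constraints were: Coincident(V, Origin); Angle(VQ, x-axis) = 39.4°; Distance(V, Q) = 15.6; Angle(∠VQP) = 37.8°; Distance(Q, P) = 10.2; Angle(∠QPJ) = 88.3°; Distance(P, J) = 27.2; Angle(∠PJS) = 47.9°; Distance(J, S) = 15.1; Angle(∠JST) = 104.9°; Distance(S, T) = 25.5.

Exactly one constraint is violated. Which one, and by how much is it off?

Distance(S, T) = 25.5 — off by 3.20.

V = (0.00, 0.00) ✓; VQ at 39.40° ✓; |VQ| = 15.60 ✓; ∠VQP = 37.80° ✓; |QP| = 10.20 ✓; ∠QPJ = 88.30° ✓; |PJ| = 27.20 ✓; ∠PJS = 47.90° ✓; |JS| = 15.10 ✓; ∠JST = 104.9° ✓; |ST| = 28.70 ✗.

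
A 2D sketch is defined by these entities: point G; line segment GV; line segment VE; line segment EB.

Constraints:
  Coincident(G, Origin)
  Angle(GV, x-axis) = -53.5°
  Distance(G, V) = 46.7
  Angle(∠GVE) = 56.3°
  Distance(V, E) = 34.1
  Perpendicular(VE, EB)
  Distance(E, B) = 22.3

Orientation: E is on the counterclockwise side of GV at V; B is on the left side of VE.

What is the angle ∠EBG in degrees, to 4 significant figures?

153.7°

G is at the origin; GV runs at -53.5° with length 46.7, so V = 46.7·(cos -53.5°, sin -53.5°) = (27.78, -37.54). ∠GVE = 56.3°, so VE runs at -53.5° + (180° − 56.3°) = 70.20° from the x-axis; with |VE| = 34.1, E = V + 34.1·(cos 70.20°, sin 70.20°) = (39.33, -5.456). The perpendicularity gives EB at right angles to VE; with |EB| = 22.3 on the left of VE, B = E + 22.3·(-0.9409, 0.3387) = (18.35, 2.098). Then cos ∠EBG = BE·BG / (|BE||BG|), giving 153.7°.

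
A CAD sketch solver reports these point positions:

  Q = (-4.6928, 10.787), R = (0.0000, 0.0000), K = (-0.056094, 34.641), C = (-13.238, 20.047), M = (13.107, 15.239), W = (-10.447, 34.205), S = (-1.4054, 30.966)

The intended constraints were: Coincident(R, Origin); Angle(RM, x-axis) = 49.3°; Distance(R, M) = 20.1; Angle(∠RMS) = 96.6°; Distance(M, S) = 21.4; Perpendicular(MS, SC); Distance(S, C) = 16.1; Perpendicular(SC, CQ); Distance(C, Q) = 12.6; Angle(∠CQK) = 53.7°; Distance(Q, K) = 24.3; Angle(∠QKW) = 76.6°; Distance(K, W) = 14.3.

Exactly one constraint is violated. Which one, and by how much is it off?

Distance(K, W) = 14.3 — off by 3.90.

R = (0.00, 0.00) ✓; RM at 49.30° ✓; |RM| = 20.10 ✓; ∠RMS = 96.60° ✓; |MS| = 21.40 ✓; ∠(MS, SC) = 90.00° ✓; |SC| = 16.10 ✓; ∠(SC, CQ) = 90.00° ✓; |CQ| = 12.60 ✓; ∠CQK = 53.70° ✓; |QK| = 24.30 ✓; ∠QKW = 76.60° ✓; |KW| = 10.40 ✗.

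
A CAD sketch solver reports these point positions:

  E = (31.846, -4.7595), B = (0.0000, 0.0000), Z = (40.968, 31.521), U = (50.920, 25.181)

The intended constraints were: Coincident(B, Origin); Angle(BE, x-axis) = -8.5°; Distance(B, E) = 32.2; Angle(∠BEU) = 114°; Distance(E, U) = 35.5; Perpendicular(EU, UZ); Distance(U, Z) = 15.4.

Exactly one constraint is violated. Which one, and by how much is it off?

Distance(U, Z) = 15.4 — off by 3.60.

B = (0.00, 0.00) ✓; BE at -8.500° ✓; |BE| = 32.20 ✓; ∠BEU = 114.0° ✓; |EU| = 35.50 ✓; ∠(EU, UZ) = 90.00° ✓; |UZ| = 11.80 ✗.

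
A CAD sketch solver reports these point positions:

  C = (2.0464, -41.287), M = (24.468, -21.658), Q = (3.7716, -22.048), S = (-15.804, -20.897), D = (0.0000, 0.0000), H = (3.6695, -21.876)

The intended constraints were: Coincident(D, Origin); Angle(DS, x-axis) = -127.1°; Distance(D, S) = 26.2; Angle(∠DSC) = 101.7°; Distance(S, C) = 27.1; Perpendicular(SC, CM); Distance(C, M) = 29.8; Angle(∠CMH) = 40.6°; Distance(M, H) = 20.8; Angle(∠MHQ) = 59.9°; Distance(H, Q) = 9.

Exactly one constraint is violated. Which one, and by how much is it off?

Distance(H, Q) = 9 — off by 8.80.

D = (0.00, 0.00) ✓; DS at -127.1° ✓; |DS| = 26.20 ✓; ∠DSC = 101.7° ✓; |SC| = 27.10 ✓; ∠(SC, CM) = 90.00° ✓; |CM| = 29.80 ✓; ∠CMH = 40.60° ✓; |MH| = 20.80 ✓; ∠MHQ = 59.91° ✓; |HQ| = 0.2000 ✗.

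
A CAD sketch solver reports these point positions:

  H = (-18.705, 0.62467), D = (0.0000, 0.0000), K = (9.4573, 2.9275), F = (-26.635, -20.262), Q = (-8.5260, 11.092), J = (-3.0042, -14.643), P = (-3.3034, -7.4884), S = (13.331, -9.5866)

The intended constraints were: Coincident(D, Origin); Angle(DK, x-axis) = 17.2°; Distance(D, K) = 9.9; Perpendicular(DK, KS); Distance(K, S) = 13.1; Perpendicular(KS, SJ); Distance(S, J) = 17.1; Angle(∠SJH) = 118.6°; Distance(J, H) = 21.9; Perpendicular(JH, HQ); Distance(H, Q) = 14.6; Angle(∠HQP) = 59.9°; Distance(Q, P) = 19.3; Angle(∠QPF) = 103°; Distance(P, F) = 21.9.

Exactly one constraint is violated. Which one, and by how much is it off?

Distance(P, F) = 21.9 — off by 4.70.

D = (0.00, 0.00) ✓; DK at 17.20° ✓; |DK| = 9.900 ✓; ∠(DK, KS) = 90.00° ✓; |KS| = 13.10 ✓; ∠(KS, SJ) = 90.00° ✓; |SJ| = 17.10 ✓; ∠SJH = 118.6° ✓; |JH| = 21.90 ✓; ∠(JH, HQ) = 90.00° ✓; |HQ| = 14.60 ✓; ∠HQP = 59.90° ✓; |QP| = 19.30 ✓; ∠QPF = 103.0° ✓; |PF| = 26.60 ✗.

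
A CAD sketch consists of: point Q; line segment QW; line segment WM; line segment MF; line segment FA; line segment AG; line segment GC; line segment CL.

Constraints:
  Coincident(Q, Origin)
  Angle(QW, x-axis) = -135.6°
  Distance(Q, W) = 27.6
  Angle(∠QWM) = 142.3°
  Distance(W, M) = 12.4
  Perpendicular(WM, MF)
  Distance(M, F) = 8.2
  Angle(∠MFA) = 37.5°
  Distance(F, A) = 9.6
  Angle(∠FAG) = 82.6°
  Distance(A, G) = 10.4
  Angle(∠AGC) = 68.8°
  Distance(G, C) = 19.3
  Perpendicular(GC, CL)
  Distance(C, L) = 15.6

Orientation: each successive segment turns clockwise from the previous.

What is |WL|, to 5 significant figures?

17.137

∠AGC = 68.8° gives GC at 105.60° from the x-axis; with |GC| = 19.3, C = (-39.816, -7.1366). GC is perpendicular to CL, so CL runs at 15.600°; with |CL| = 15.6, L = (-24.791, -2.9414). Then |WL| = |L − W| = 17.137.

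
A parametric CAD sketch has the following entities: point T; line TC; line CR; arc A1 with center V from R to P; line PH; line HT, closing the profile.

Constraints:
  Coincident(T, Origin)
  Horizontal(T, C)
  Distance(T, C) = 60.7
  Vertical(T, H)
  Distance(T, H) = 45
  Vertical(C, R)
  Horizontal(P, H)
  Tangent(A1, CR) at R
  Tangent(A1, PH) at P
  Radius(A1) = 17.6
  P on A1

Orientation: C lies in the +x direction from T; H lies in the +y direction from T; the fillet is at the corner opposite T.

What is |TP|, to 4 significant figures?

62.31

The virtual corner opposite T is at (60.70, 45.00). A1 meets CR tangentially, so VR is at right angles to CR and since A1 is tangent to PH there, VP ⟂ PH, with radius 17.6, so the center V sits 17.6 in from both sides at V = (43.10, 27.40). That places the tangent points at R = (60.70, 27.40) on CR and P = (43.10, 45.00) on PH. Then |TP| = |P − T| = 62.31.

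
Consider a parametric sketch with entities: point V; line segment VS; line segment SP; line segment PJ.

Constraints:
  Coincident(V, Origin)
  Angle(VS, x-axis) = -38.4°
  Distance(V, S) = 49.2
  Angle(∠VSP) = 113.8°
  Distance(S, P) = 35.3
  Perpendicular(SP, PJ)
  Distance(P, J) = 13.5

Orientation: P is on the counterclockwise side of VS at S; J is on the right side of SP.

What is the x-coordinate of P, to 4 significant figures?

69.78

V is at the origin; VS runs at -38.4° with length 49.2, so S = 49.2·(cos -38.4°, sin -38.4°) = (38.56, -30.56). ∠VSP = 113.8°, so SP runs at -38.4° + (180° − 113.8°) = 27.80° from the x-axis; with |SP| = 35.3, P = S + 35.3·(cos 27.80°, sin 27.80°) = (69.78, -14.10). So P.x = 69.78.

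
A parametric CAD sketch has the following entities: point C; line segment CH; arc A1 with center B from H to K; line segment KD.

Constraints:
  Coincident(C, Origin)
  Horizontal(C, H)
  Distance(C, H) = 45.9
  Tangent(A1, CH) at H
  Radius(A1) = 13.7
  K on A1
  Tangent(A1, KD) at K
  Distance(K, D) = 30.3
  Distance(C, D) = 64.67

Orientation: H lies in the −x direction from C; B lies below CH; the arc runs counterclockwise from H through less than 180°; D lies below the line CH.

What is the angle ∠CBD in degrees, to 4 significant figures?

104.2°

Checks: |CH| = 45.90 ✓; |BK| = 13.70 ✓; ∠(BK, KD) = 90.00° ✓; |KD| = 30.30 ✓; |CD| = 64.67 ✓.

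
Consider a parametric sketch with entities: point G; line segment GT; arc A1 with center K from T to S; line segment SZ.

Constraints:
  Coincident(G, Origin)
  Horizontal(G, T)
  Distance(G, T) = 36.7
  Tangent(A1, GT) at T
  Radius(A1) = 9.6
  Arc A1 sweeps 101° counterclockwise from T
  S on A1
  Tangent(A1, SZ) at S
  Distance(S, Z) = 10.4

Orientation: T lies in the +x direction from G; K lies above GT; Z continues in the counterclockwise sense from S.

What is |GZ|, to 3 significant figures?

49.2

G is at the origin; GT is horizontal with |GT| = 36.7 and T on the +x side, so T = (36.7, 0.00). Since A1 is tangent to GT there, KT ⟂ GT, so K = T + (0, 9.6) = (36.7, 9.60). On A1, T sits at bearing -90° from K; a 101° counterclockwise sweep puts S at bearing 11°, so S = K + 9.6·(cos 11°, sin 11°) = (46.1, 11.4). A1 meets SZ tangentially, so KS is at right angles to SZ, so SZ runs along (−sin 11°, cos 11°); with |SZ| = 10.4, Z = (44.1, 21.6). Then |GZ| = |Z − G| = 49.2.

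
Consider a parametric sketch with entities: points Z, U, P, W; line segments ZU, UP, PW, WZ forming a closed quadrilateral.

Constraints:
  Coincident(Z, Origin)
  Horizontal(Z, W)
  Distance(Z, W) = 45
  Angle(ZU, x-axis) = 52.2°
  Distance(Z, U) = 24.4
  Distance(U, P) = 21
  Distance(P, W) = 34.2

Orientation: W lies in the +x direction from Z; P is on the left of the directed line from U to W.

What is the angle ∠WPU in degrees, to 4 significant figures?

76.46°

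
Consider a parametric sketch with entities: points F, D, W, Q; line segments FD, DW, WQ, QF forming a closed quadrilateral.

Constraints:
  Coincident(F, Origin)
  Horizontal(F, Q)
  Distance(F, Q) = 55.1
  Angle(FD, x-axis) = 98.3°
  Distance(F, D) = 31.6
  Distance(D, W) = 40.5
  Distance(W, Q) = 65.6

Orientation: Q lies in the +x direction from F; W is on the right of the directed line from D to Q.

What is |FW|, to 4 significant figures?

13.30

Checks: |DW| = 40.50 ✓; |WQ| = 65.60 ✓.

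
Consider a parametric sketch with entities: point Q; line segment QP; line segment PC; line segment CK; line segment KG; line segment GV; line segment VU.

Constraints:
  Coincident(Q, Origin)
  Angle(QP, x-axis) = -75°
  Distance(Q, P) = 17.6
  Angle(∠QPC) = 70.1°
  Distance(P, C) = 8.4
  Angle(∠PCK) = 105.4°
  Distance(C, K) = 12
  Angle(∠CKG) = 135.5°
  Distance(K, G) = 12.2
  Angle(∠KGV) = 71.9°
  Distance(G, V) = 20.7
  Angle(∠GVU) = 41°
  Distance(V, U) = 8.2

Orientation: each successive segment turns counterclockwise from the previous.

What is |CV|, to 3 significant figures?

18.2

Q is at the origin; QP runs at -75.0° with length 17.6, so P = (4.56, -17.0). ∠QPC = 70.1° gives PC at 34.9° from the x-axis; with |PC| = 8.4, C = (11.4, -12.2). ∠PCK = 105.4° gives CK at 110° from the x-axis; with |CK| = 12.0, K = (7.44, -0.883). ∠CKG = 135.5° gives KG at 154° from the x-axis; with |KG| = 12.2, G = (-3.53, 4.47). ∠KGV = 71.9° gives GV at -97.9° from the x-axis; with |GV| = 20.7, V = (-6.37, -16.0). Then |CV| = |V − C| = 18.2.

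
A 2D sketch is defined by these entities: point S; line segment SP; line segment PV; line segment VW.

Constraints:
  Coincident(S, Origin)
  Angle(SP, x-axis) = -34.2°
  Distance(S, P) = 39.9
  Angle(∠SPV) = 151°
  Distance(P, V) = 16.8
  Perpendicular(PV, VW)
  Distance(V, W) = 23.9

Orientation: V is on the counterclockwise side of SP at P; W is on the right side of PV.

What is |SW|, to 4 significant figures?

67.40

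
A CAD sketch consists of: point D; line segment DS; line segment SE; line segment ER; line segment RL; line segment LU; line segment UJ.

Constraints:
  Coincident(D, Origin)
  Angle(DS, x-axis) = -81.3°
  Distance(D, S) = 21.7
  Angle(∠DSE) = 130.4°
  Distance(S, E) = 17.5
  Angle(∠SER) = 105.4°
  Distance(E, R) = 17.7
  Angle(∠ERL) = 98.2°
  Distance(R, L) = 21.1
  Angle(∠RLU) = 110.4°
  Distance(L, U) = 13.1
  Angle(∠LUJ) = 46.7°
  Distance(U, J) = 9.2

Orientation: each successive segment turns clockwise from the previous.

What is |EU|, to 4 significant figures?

28.67

D is at the origin; DS runs at -81.3° with length 21.7, so S = (3.282, -21.45). ∠DSE = 130.4° gives SE at -130.9° from the x-axis; with |SE| = 17.5, E = (-8.176, -34.68). ∠SER = 105.4° gives ER at 154.5° from the x-axis; with |ER| = 17.7, R = (-24.15, -27.06). ∠ERL = 98.2° gives RL at 72.70° from the x-axis; with |RL| = 21.1, L = (-17.88, -6.912). ∠RLU = 110.4° gives LU at 3.100° from the x-axis; with |LU| = 13.1, U = (-4.796, -6.204). Then |EU| = |U − E| = 28.67.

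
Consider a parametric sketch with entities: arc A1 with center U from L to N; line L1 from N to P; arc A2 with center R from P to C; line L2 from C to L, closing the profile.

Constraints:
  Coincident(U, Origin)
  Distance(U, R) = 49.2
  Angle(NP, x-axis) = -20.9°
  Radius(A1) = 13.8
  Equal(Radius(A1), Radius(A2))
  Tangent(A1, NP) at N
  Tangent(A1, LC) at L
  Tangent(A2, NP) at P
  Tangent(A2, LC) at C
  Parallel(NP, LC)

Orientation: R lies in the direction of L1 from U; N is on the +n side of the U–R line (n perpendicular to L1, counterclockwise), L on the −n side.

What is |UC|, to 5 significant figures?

51.099

The slot axis is L1's direction at -20.9°, so u = (cos -20.9°, sin -20.9°) = (0.93420, -0.35674) and n = (−sin -20.9°, cos -20.9°) = (0.35674, 0.93420). U is at the origin and R lies 49.2 along u from U, so R = 49.2·u = (45.963, -17.552). Tangency of A1 to both parallel lines with radius 13.8 puts N and L at U ± 13.8·n: N = (4.9230, 12.892), L = (-4.9230, -12.892). Equal radii place P and C the same way about R: P = R + 13.8·n = (50.886, -4.6595), C = R − 13.8·n = (41.040, -30.444). Then |UC| = |C − U| = 51.099.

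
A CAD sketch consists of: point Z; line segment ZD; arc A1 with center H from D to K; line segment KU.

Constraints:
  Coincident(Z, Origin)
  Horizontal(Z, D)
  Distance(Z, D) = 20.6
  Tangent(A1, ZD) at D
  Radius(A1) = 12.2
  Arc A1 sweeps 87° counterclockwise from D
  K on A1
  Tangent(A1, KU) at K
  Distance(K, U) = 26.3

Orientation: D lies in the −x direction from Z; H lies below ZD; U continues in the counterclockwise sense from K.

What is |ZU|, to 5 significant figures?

50.967

Z is at the origin; ZD is horizontal with |ZD| = 20.6 and D on the −x side, so D = (-20.600, 0.0000). Tangency of A1 to ZD means the radius HD is perpendicular to ZD, so H = D + (0, -12.2) = (-20.600, -12.200). On A1, D sits at bearing 90° from H; an 87° counterclockwise sweep puts K at bearing 177°, so K = H + 12.2·(cos 177°, sin 177°) = (-32.783, -11.562). The tangent condition forces HK to be normal to KU, so KU runs along (−sin 177°, cos 177°); with |KU| = 26.3, U = (-34.160, -37.825). Then |ZU| = |U − Z| = 50.967.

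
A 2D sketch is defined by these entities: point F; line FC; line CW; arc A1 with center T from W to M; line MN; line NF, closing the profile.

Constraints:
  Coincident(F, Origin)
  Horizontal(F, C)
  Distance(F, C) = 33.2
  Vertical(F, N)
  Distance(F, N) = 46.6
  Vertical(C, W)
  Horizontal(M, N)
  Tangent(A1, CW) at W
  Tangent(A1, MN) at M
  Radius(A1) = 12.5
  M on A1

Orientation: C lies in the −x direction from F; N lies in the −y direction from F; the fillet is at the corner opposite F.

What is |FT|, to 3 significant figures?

39.9

F is at the origin; FC is horizontal with |FC| = 33.2 and C on the −x side, so C = (-33.2, 0.00). FN is vertical with |FN| = 46.6 and N on the −y side, so N = (0.00, -46.6). The virtual corner opposite F is at (-33.2, -46.6). Since A1 is tangent to CW there, TW ⟂ CW and since A1 is tangent to MN there, TM ⟂ MN, with radius 12.5, so the center T sits 12.5 in from both sides at T = (-20.7, -34.1). Then |FT| = |T − F| = 39.9.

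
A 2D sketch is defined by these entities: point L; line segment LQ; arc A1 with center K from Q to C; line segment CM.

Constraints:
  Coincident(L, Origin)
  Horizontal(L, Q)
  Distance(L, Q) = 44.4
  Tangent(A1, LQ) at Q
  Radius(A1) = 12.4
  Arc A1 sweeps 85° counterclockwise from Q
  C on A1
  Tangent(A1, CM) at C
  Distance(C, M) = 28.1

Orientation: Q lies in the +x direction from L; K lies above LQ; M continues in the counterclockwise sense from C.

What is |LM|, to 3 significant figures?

71.1

On A1, Q sits at bearing -90° from K; an 85° counterclockwise sweep puts C at bearing -5°, so C = K + 12.4·(cos -5°, sin -5°) = (56.8, 11.3). Tangency of A1 to CM means the radius KC is perpendicular to CM, so CM runs along (−sin -5°, cos -5°); with |CM| = 28.1, M = (59.2, 39.3). Then |LM| = |M − L| = 71.1.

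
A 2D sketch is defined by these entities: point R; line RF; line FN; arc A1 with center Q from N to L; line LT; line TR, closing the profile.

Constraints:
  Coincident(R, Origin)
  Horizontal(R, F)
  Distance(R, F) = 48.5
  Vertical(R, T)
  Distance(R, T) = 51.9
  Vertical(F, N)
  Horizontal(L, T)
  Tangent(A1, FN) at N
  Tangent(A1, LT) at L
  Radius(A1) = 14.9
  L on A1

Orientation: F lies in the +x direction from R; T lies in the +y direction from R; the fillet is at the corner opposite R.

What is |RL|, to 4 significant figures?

61.83

R is at the origin; RF is horizontal with |RF| = 48.5 and F on the +x side, so F = (48.50, 0.000). R and T share the same x with |RT| = 51.9 and T on the +y side, so T = (0.000, 51.90). The virtual corner opposite R is at (48.50, 51.90). Tangency of A1 to FN means the radius QN is perpendicular to FN and A1 meets LT tangentially, so QL is at right angles to LT, with radius 14.9, so the center Q sits 14.9 in from both sides at Q = (33.60, 37.00). That places the tangent points at N = (48.50, 37.00) on FN and L = (33.60, 51.90) on LT. Then |RL| = |L − R| = 61.83.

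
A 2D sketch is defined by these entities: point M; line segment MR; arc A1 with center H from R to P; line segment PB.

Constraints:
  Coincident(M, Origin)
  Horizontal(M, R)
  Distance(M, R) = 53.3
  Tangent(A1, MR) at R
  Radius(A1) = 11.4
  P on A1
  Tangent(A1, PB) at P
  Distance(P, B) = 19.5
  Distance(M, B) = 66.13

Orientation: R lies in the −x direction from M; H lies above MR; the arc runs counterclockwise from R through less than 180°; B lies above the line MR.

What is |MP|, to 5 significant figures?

48.250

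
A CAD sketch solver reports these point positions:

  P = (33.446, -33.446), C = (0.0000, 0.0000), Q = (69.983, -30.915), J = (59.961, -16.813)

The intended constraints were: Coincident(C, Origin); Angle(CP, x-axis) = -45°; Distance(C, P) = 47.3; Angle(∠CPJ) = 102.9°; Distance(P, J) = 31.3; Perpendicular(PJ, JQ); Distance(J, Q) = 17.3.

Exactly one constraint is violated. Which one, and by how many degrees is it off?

Perpendicular(PJ, JQ) — off by 3.30°.

C = (0.00, 0.00) ✓; CP at -45.00° ✓; |CP| = 47.30 ✓; ∠CPJ = 102.9° ✓; |PJ| = 31.30 ✓; ∠(PJ, JQ) = 86.70° ✗; |JQ| = 17.30 ✓.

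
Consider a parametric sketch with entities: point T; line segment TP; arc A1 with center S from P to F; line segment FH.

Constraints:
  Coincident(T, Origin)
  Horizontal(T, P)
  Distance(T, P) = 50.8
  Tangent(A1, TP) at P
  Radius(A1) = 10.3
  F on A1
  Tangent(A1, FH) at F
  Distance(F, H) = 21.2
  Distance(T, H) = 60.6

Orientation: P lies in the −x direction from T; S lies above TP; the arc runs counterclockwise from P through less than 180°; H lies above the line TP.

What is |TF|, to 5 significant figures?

43.926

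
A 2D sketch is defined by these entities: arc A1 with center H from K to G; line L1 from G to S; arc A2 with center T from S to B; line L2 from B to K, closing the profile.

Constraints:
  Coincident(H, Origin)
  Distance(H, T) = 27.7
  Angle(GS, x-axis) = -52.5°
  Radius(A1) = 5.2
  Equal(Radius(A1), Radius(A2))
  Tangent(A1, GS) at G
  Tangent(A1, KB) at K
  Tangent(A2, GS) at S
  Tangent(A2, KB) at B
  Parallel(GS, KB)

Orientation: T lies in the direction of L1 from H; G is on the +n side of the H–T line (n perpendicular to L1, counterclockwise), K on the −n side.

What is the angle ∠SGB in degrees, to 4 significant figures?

20.58°

The slot axis is L1's direction at -52.5°, so u = (cos -52.5°, sin -52.5°) = (0.6088, -0.7934) and n = (−sin -52.5°, cos -52.5°) = (0.7934, 0.6088). H is at the origin and T lies 27.7 along u from H, so T = 27.7·u = (16.86, -21.98). Tangency of A1 to both parallel lines with radius 5.2 puts G and K at H ± 5.2·n: G = (4.125, 3.166), K = (-4.125, -3.166). Equal radii place S and B the same way about T: S = T + 5.2·n = (20.99, -18.81), B = T − 5.2·n = (12.74, -25.14). Then cos ∠SGB = GS·GB / (|GS||GB|), giving 20.58°.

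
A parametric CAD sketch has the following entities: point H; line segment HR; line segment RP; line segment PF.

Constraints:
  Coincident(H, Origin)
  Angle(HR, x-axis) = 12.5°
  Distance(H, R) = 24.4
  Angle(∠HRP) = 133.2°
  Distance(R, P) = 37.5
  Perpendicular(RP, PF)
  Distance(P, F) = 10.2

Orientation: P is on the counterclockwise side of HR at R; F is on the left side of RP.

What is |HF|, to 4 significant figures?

54.73

∠HRP = 133.2°, so RP runs at 12.5° + (180° − 133.2°) = 59.30° from the x-axis; with |RP| = 37.5, P = R + 37.5·(cos 59.30°, sin 59.30°) = (42.97, 37.53). The perpendicularity gives PF at right angles to RP; with |PF| = 10.2 on the left of RP, F = P + 10.2·(-0.8599, 0.5105) = (34.20, 42.73). Then |HF| = |F − H| = 54.73.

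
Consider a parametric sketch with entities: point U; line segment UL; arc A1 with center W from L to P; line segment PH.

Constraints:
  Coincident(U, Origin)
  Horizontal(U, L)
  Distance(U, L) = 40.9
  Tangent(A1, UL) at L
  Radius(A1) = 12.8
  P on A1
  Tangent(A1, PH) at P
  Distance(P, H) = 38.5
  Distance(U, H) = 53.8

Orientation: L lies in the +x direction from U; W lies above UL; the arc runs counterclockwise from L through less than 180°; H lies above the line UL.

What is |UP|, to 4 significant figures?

54.48

Checks: U.y = 0.00, L.y = 0.00 ✓; |WP| = 12.80 ✓; ∠(WP, PH) = 90.00° ✓; |PH| = 38.50 ✓; |UH| = 53.80 ✓.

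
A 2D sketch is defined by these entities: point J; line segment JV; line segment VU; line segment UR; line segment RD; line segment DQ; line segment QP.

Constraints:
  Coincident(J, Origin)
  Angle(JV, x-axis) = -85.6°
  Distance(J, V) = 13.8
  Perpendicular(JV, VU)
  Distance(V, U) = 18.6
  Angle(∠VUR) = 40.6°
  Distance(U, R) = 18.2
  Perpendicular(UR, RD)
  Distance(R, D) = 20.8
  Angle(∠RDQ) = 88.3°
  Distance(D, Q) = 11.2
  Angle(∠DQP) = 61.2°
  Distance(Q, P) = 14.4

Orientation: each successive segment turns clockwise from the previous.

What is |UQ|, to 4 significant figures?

21.63

UR ⟂ RD, so RD runs at -45.00°; with |RD| = 20.8, D = (10.09, -17.02). ∠RDQ = 88.3° gives DQ at -136.7° from the x-axis; with |DQ| = 11.2, Q = (1.940, -24.71). Then |UQ| = |Q − U| = 21.63.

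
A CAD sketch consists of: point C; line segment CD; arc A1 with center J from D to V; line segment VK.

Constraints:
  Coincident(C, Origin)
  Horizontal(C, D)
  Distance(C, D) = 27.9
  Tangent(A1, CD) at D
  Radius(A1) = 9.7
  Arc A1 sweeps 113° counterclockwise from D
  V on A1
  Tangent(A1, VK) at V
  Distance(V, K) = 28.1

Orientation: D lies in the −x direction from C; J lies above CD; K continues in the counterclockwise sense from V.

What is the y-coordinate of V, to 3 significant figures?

13.5

Since A1 is tangent to CD there, JD ⟂ CD, so J = D + (0, 9.7) = (-27.9, 9.70). On A1, D sits at bearing -90° from J; a 113° counterclockwise sweep puts V at bearing 23°, so V = J + 9.7·(cos 23°, sin 23°) = (-19.0, 13.5). So V.y = 13.5.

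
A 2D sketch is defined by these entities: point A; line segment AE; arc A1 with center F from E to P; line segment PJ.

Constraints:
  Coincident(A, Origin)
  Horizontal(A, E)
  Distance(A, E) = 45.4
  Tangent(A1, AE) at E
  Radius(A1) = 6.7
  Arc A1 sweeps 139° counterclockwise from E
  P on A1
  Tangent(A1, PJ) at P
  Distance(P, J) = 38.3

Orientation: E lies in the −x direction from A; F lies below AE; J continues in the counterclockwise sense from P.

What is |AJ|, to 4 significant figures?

42.39

A is at the origin; A and E share the same y with |AE| = 45.4 and E on the −x side, so E = (-45.40, 0.000). Tangency of A1 to AE means the radius FE is perpendicular to AE, so F = E + (0, -6.7) = (-45.40, -6.700). On A1, E sits at bearing 90° from F; a 139° counterclockwise sweep puts P at bearing 229°, so P = F + 6.7·(cos 229°, sin 229°) = (-49.80, -11.76). The tangent condition forces FP to be normal to PJ, so PJ runs along (−sin 229°, cos 229°); with |PJ| = 38.3, J = (-20.89, -36.88). Then |AJ| = |J − A| = 42.39.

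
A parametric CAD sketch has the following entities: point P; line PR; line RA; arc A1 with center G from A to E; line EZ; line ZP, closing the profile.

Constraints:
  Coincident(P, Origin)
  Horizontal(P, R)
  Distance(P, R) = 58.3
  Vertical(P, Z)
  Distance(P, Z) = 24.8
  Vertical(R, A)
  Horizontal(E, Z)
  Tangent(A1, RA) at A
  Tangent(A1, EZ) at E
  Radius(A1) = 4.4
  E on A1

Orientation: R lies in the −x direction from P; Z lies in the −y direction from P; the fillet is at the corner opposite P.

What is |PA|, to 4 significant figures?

61.77

P is at the origin; PR is horizontal with |PR| = 58.3 and R on the −x side, so R = (-58.30, 0.000). PZ is vertical with |PZ| = 24.8 and Z on the −y side, so Z = (0.000, -24.80). The virtual corner opposite P is at (-58.30, -24.80). The tangent condition forces GA to be normal to RA and A1 meets EZ tangentially, so GE is at right angles to EZ, with radius 4.4, so the center G sits 4.4 in from both sides at G = (-53.90, -20.40). That places the tangent points at A = (-58.30, -20.40) on RA and E = (-53.90, -24.80) on EZ. Then |PA| = |A − P| = 61.77.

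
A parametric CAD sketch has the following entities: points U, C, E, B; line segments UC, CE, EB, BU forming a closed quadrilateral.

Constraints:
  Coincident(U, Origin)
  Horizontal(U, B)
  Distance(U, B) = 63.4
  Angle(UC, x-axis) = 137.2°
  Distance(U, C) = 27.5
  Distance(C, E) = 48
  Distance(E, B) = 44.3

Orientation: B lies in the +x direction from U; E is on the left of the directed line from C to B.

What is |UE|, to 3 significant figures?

37.5

Checks: |CE| = 48.00 ✓; |EB| = 44.30 ✓.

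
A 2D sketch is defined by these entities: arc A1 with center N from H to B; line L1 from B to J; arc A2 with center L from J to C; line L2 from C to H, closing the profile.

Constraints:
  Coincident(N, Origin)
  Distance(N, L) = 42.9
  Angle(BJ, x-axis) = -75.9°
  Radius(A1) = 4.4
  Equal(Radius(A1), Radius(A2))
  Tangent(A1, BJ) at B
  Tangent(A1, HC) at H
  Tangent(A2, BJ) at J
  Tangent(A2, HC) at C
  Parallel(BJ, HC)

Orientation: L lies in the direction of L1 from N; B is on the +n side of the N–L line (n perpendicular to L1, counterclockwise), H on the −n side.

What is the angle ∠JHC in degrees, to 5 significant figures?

11.592°

The slot axis is L1's direction at -75.9°, so u = (cos -75.9°, sin -75.9°) = (0.24362, -0.96987) and n = (−sin -75.9°, cos -75.9°) = (0.96987, 0.24362). N is at the origin and L lies 42.9 along u from N, so L = 42.9·u = (10.451, -41.608). Tangency of A1 to both parallel lines with radius 4.4 puts B and H at N ± 4.4·n: B = (4.2674, 1.0719), H = (-4.2674, -1.0719). Equal radii place J and C the same way about L: J = L + 4.4·n = (14.719, -40.536), C = L − 4.4·n = (6.1836, -42.679). Then cos ∠JHC = HJ·HC / (|HJ||HC|), giving 11.592°.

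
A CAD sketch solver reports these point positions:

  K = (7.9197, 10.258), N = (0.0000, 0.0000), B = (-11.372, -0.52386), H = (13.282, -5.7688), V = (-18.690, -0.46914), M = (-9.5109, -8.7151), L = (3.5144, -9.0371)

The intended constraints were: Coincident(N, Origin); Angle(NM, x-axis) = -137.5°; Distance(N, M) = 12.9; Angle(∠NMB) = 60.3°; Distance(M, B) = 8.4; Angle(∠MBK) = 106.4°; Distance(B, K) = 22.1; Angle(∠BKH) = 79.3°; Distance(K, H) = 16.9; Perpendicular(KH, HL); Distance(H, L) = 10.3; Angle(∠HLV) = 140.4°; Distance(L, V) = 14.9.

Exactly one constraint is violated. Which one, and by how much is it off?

Distance(L, V) = 14.9 — off by 8.90.

N = (0.00, 0.00) ✓; NM at -137.5° ✓; |NM| = 12.90 ✓; ∠NMB = 60.30° ✓; |MB| = 8.400 ✓; ∠MBK = 106.4° ✓; |BK| = 22.10 ✓; ∠BKH = 79.30° ✓; |KH| = 16.90 ✓; ∠(KH, HL) = 90.00° ✓; |HL| = 10.30 ✓; ∠HLV = 140.4° ✓; |LV| = 23.80 ✗.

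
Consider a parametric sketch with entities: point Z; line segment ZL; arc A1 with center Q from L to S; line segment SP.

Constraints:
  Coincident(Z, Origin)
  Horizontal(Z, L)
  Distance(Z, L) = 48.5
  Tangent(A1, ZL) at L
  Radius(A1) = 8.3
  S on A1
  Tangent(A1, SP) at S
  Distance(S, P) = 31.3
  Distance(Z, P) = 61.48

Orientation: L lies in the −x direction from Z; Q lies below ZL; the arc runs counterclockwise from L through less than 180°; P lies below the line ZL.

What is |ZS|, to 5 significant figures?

57.412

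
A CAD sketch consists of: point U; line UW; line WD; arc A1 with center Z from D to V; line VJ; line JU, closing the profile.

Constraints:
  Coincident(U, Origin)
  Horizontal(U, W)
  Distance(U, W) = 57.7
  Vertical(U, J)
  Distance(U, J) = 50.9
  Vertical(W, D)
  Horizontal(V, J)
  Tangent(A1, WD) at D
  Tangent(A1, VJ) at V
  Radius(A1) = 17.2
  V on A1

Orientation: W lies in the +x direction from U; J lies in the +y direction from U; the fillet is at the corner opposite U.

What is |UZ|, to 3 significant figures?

52.7

U is at the origin; UW is horizontal with |UW| = 57.7 and W on the +x side, so W = (57.7, 0.00). U and J share the same x with |UJ| = 50.9 and J on the +y side, so J = (0.00, 50.9). The virtual corner opposite U is at (57.7, 50.9). Since A1 is tangent to WD there, ZD ⟂ WD and since A1 is tangent to VJ there, ZV ⟂ VJ, with radius 17.2, so the center Z sits 17.2 in from both sides at Z = (40.5, 33.7). Then |UZ| = |Z − U| = 52.7.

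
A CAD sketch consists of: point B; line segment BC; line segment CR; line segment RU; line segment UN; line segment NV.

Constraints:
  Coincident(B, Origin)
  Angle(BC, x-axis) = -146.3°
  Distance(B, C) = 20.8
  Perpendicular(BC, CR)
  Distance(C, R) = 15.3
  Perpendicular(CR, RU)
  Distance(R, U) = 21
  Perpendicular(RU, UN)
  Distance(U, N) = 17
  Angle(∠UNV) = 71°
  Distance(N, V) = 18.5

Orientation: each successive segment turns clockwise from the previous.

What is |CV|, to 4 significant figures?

5.567

B is at the origin; BC runs at -146.3° with length 20.8, so C = (-17.30, -11.54). BC ⟂ CR, so CR runs at 123.7°; with |CR| = 15.3, R = (-25.79, 1.188). CR is perpendicular to RU, so RU runs at 33.70°; with |RU| = 21.0, U = (-8.323, 12.84). RU ⟂ UN, so UN runs at -56.30°; with |UN| = 17.0, N = (1.110, -1.303). ∠UNV = 71.0° gives NV at -165.3° from the x-axis; with |NV| = 18.5, V = (-16.78, -5.998). Then |CV| = |V − C| = 5.567.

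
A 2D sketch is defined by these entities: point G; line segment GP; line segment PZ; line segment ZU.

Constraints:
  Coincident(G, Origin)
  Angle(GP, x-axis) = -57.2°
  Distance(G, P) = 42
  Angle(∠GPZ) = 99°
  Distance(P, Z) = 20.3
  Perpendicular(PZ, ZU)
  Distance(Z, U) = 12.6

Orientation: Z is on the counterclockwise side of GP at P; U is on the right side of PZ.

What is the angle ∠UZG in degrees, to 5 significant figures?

147.07°

G is at the origin; GP runs at -57.2° with length 42.0, so P = 42.0·(cos -57.2°, sin -57.2°) = (22.752, -35.304). ∠GPZ = 99.0°, so PZ runs at -57.2° + (180° − 99.0°) = 23.800° from the x-axis; with |PZ| = 20.3, Z = P + 20.3·(cos 23.800°, sin 23.800°) = (41.325, -27.112). PZ ⟂ ZU; with |ZU| = 12.6 on the right of PZ, U = Z + 12.6·(0.40355, -0.91496) = (46.410, -38.640). Then cos ∠UZG = ZU·ZG / (|ZU||ZG|), giving 147.07°.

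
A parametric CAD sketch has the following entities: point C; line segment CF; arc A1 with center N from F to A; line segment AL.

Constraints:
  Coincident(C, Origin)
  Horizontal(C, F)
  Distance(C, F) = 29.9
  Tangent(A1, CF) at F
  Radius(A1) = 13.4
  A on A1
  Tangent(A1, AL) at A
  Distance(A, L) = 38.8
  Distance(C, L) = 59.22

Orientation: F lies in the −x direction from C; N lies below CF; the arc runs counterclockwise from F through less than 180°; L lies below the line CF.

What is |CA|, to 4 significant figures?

46.15

Checks: ∠(NF, FC) = 90.00° ✓; |NF| = 13.40 ✓; |NA| = 13.40 ✓; ∠(NA, AL) = 90.00° ✓; |AL| = 38.80 ✓; |CL| = 59.22 ✓.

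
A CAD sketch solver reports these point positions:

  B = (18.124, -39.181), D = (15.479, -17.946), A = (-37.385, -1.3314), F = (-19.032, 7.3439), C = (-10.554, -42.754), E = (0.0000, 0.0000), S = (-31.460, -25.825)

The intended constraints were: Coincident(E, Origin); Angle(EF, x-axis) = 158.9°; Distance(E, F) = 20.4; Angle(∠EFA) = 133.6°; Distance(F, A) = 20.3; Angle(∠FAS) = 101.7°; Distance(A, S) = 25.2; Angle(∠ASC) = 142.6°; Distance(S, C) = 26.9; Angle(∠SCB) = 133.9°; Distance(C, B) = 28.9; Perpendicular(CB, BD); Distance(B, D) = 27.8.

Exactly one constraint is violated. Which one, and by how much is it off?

Distance(B, D) = 27.8 — off by 6.40.

E = (0.00, 0.00) ✓; EF at 158.9° ✓; |EF| = 20.40 ✓; ∠EFA = 133.6° ✓; |FA| = 20.30 ✓; ∠FAS = 101.7° ✓; |AS| = 25.20 ✓; ∠ASC = 142.6° ✓; |SC| = 26.90 ✓; ∠SCB = 133.9° ✓; |CB| = 28.90 ✓; ∠(CB, BD) = 90.00° ✓; |BD| = 21.40 ✗.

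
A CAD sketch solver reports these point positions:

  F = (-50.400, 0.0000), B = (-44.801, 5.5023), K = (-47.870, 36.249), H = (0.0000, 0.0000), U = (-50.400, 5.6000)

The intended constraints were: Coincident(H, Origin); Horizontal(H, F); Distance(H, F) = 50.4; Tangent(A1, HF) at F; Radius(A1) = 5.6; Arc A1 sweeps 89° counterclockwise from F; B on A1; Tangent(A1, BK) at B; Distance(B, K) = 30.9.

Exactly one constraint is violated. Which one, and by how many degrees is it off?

Tangent(A1, BK) at B — off by 6.70°.

H = (0.00, 0.00) ✓; H.y = 0.00, F.y = 0.00 ✓; |HF| = 50.40 ✓; ∠(UF, FH) = 90.00° ✓; |UF| = 5.600 ✓; bearing(U→B) − bearing(U→F) = 89.00° ✓; |UB| = 5.600 ✓; ∠(UB, BK) = 83.30° ✗; |BK| = 30.90 ✓.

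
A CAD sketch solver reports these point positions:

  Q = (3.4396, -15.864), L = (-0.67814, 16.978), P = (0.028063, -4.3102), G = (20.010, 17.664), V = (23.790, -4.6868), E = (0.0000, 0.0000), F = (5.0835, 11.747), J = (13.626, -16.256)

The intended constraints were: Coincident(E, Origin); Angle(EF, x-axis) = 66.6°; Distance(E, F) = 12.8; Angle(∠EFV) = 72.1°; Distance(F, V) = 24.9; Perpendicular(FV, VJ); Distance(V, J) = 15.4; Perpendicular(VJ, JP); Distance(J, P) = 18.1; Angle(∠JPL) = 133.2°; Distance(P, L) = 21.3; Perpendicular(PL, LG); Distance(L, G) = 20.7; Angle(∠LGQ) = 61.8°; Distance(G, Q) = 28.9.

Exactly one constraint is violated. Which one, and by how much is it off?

Distance(G, Q) = 28.9 — off by 8.50.

E = (0.00, 0.00) ✓; EF at 66.60° ✓; |EF| = 12.80 ✓; ∠EFV = 72.10° ✓; |FV| = 24.90 ✓; ∠(FV, VJ) = 90.00° ✓; |VJ| = 15.40 ✓; ∠(VJ, JP) = 90.00° ✓; |JP| = 18.10 ✓; ∠JPL = 133.2° ✓; |PL| = 21.30 ✓; ∠(PL, LG) = 90.00° ✓; |LG| = 20.70 ✓; ∠LGQ = 61.80° ✓; |GQ| = 37.40 ✗.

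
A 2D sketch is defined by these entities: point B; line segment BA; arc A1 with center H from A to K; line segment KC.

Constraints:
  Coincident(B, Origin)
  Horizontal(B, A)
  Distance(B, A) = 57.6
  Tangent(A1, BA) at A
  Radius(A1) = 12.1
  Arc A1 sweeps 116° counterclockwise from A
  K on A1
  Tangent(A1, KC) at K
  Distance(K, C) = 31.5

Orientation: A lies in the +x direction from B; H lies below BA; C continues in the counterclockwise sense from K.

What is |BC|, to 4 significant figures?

75.86

B is at the origin; B and A share the same y with |BA| = 57.6 and A on the +x side, so A = (57.60, 0.000). A1 meets BA tangentially, so HA is at right angles to BA, so H = A + (0, -12.1) = (57.60, -12.10). On A1, A sits at bearing 90° from H; a 116° counterclockwise sweep puts K at bearing 206°, so K = H + 12.1·(cos 206°, sin 206°) = (46.72, -17.40). The tangent condition forces HK to be normal to KC, so KC runs along (−sin 206°, cos 206°); with |KC| = 31.5, C = (60.53, -45.72). Then |BC| = |C − B| = 75.86.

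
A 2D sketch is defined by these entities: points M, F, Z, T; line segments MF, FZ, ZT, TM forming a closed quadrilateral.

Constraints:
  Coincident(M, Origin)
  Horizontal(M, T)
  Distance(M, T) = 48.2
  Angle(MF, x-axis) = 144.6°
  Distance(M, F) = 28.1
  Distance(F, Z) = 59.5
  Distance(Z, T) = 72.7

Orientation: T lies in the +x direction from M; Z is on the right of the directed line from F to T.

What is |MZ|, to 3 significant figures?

43.5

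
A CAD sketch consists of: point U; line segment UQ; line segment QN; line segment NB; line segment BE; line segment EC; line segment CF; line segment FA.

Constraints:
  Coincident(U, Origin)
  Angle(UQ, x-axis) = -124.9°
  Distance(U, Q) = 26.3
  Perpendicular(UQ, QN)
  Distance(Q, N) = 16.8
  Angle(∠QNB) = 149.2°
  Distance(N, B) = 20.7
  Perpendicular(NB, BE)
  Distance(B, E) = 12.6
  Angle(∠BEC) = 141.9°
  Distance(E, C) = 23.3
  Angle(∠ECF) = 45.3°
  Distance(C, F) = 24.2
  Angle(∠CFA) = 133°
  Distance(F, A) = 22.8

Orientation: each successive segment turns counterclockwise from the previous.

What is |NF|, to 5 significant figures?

7.6681

U is at the origin; UQ runs at -124.9° with length 26.3, so Q = (-15.047, -21.570). The perpendicularity gives QN at right angles to UQ, so QN runs at -34.900°; with |QN| = 16.8, N = (-1.2689, -31.182). ∠QNB = 149.2° gives NB at -4.1000° from the x-axis; with |NB| = 20.7, B = (19.378, -32.662). NB ⟂ BE, so BE runs at 85.900°; with |BE| = 12.6, E = (20.279, -20.094). ∠BEC = 141.9° gives EC at 124.00° from the x-axis; with |EC| = 23.3, C = (7.2498, -0.77771). ∠ECF = 45.3° gives CF at -101.30° from the x-axis; with |CF| = 24.2, F = (2.5079, -24.509). Then |NF| = |F − N| = 7.6681.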